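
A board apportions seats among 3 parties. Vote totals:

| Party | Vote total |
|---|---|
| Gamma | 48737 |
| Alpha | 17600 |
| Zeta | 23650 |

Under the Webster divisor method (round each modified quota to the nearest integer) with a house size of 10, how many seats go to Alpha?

Standard divisor 89987/10 ≈ 8998.7; standard quotas: Gamma 5.416, Alpha 1.956, Zeta 2.628.
Rounding to the nearest integer gives Gamma 5, Alpha 2, Zeta 3 — total 10, matching the house size, so no adjustment is needed.
Alpha receives 2.

2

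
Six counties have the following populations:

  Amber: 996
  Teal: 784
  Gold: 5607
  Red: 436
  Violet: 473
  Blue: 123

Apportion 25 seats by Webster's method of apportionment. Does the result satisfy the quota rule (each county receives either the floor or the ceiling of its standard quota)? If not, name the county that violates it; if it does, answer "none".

Gold

Standard quotas: Amber 2.958, Teal 2.328, Gold 16.650, Red 1.295, Violet 1.405, Blue 0.365.
Webster allocation: Amber 3, Teal 2, Gold 18, Red 1, Violet 1, Blue 0.
Gold has quota 16.650 (lower 16, upper 17) but receives 18 — outside the quota interval.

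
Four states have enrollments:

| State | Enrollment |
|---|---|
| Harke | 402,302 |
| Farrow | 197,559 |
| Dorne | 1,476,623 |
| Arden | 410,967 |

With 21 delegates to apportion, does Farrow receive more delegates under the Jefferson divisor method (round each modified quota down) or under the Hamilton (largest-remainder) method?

Jefferson: Harke 3, Farrow 1, Dorne 14, Arden 3.
Hamilton: Harke 3, Farrow 2, Dorne 12, Arden 4.
Farrow gets 1 under Jefferson and 2 under Hamilton.

Hamilton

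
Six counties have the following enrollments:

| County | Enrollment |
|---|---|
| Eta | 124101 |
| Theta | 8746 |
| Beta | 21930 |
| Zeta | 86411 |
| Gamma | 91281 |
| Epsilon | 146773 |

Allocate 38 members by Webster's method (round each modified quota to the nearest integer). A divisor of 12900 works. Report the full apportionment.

With modified divisor 12900: modified quotas Eta 9.620, Theta 0.678, Beta 1.700, Zeta 6.699, Gamma 7.076, Epsilon 11.378.
Rounding to the nearest integer: Eta 10, Theta 1, Beta 2, Zeta 7, Gamma 7, Epsilon 11 (total 38).

Eta 10, Theta 1, Beta 2, Zeta 7, Gamma 7, Epsilon 11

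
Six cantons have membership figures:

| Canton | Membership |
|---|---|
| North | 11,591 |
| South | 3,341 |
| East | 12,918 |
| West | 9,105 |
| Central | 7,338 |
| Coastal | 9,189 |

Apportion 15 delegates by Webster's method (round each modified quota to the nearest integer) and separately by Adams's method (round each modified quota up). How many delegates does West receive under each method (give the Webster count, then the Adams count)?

2 and 3

Webster: North 3, South 1, East 4, West 2, Central 2, Coastal 3.
Adams: North 3, South 1, East 3, West 3, Central 2, Coastal 3.
West gets 2 under Webster and 3 under Adams.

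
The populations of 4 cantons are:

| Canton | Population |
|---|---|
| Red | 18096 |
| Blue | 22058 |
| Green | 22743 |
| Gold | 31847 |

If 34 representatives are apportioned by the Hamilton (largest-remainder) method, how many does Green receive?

8

The standard divisor is 94744/34 ≈ 2786.588.
Standard quotas: Red 6.4940, Blue 7.9158, Green 8.1616, Gold 11.4287.
Lower quotas: Red 6, Blue 7, Green 8, Gold 11 (sum 32, leaving 2 seats).
Remainders in descending order: Blue 0.9158, Red 0.4940, Gold 0.4287, Green 0.1616.
Largest remainders: Blue, Red receive the extra seats.
Green receives 8.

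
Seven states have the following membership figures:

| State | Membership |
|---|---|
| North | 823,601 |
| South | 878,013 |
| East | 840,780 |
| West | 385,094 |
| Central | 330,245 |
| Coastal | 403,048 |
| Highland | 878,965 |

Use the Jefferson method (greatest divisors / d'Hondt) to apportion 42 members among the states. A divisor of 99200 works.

North=8, South=8, East=8, West=3, Central=3, Coastal=4, Highland=8

With modified divisor 99200: modified quotas North 8.302, South 8.851, East 8.476, West 3.882, Central 3.329, Coastal 4.063, Highland 8.861.
Rounding down: North 8, South 8, East 8, West 3, Central 3, Coastal 4, Highland 8 (total 42).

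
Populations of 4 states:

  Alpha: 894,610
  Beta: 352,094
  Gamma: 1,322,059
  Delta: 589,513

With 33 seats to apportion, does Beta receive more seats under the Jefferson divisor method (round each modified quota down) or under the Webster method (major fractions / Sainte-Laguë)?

Webster

Jefferson: Alpha 10, Beta 3, Gamma 14, Delta 6.
Webster: Alpha 9, Beta 4, Gamma 14, Delta 6.
Beta gets 3 under Jefferson and 4 under Webster.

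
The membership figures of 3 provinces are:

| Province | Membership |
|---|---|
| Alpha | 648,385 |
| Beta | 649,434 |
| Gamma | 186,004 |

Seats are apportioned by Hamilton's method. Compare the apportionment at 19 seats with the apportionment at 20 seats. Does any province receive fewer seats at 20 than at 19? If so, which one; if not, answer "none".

Gamma

At 19 seats: Alpha 8, Beta 8, Gamma 3.
At 20 seats: Alpha 9, Beta 9, Gamma 2.
Gamma drops from 3 to 2.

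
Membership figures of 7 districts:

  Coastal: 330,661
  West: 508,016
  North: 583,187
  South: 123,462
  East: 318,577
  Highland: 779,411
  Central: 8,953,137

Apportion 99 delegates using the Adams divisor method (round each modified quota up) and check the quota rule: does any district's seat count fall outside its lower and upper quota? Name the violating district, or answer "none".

Central

Standard quotas: Coastal 2.823, West 4.337, North 4.979, South 1.054, East 2.720, Highland 6.654, Central 76.434.
Adams allocation: Coastal 3, West 5, North 5, South 2, East 3, Highland 7, Central 74.
Central has quota 76.434 (lower 76, upper 77) but receives 74 — outside the quota interval.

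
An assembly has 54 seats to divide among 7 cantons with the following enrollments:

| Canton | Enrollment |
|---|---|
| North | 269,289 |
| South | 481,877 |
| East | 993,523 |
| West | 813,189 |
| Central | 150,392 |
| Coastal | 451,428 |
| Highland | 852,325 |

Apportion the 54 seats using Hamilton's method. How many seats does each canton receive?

The standard divisor is 4012023/54 ≈ 74296.722.
Standard quotas: North 3.6245, South 6.4858, East 13.3724, West 10.9452, Central 2.0242, Coastal 6.0760, Highland 11.4719.
Lower quotas: North 3, South 6, East 13, West 10, Central 2, Coastal 6, Highland 11 (sum 51, leaving 3 seats).
Remainders in descending order: West 0.9452, North 0.6245, South 0.4858, Highland 0.4719, East 0.3724, Coastal 0.0760, Central 0.0242.
Largest remainders: West, North, South receive the extra seats.

North=4, South=7, East=13, West=11, Central=2, Coastal=6, Highland=11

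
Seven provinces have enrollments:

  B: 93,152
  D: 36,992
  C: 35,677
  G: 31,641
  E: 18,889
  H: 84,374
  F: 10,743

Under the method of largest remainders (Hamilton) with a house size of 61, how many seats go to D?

Total 311468; standard divisor 311468/61 ≈ 5106.033.
Standard quotas: B 18.2435, D 7.2448, C 6.9872, G 6.1968, E 3.6993, H 16.5244, F 2.1040.
Lower quotas: B 18, D 7, C 6, G 6, E 3, H 16, F 2 (sum 58, leaving 3 seats).
Remainders in descending order: C 0.9872, E 0.6993, H 0.5244, D 0.2448, B 0.2435, G 0.1968, F 0.1040.
The surplus seats go to C, E, H.
D receives 7.

7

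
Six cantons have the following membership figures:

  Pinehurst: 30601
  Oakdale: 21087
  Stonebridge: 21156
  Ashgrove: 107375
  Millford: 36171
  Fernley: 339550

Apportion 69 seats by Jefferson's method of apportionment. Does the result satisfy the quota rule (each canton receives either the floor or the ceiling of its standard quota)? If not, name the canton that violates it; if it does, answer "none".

Fernley

Standard quotas: Pinehurst 3.798, Oakdale 2.617, Stonebridge 2.626, Ashgrove 13.327, Millford 4.489, Fernley 42.143.
Jefferson allocation: Pinehurst 3, Oakdale 2, Stonebridge 2, Ashgrove 14, Millford 4, Fernley 44.
Fernley has quota 42.143 (lower 42, upper 43) but receives 44 — outside the quota interval.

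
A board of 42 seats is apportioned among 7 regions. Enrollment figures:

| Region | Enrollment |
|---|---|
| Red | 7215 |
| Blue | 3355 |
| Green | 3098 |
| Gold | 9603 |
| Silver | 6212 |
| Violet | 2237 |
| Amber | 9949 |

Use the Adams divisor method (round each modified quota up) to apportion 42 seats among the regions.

Red: 7, Blue: 4, Green: 3, Gold: 9, Silver: 6, Violet: 3, Amber: 10

Standard divisor 41669/42 ≈ 992.119; standard quotas: Red 7.272, Blue 3.382, Green 3.123, Gold 9.679, Silver 6.261, Violet 2.255, Amber 10.028.
Rounding up gives 8, 4, 4, 10, 7, 3, 11 = 47 seats, so the divisor must be adjusted.
With modified divisor 1100: modified quotas Red 6.559, Blue 3.050, Green 2.816, Gold 8.730, Silver 5.647, Violet 2.034, Amber 9.045.
Rounding up: Red 7, Blue 4, Green 3, Gold 9, Silver 6, Violet 3, Amber 10 (total 42).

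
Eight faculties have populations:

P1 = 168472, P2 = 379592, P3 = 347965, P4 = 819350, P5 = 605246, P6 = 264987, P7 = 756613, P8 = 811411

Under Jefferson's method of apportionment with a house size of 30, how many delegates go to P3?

2

Standard divisor 4153636/30 ≈ 138454.533; standard quotas: P1 1.217, P2 2.742, P3 2.513, P4 5.918, P5 4.371, P6 1.914, P7 5.465, P8 5.860.
Rounding down gives 1, 2, 2, 5, 4, 1, 5, 5 = 25 seats, so the divisor must be adjusted.
With modified divisor 123600: modified quotas P1 1.363, P2 3.071, P3 2.815, P4 6.629, P5 4.897, P6 2.144, P7 6.121, P8 6.565.
Rounding down: P1 1, P2 3, P3 2, P4 6, P5 4, P6 2, P7 6, P8 6 (total 30).
P3 receives 2.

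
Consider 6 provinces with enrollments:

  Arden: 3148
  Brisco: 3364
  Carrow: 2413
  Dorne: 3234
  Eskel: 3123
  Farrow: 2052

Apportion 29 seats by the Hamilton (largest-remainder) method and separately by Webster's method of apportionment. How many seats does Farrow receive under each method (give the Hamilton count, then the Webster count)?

Hamilton: Arden 5, Brisco 6, Carrow 4, Dorne 5, Eskel 5, Farrow 4.
Webster: Arden 5, Brisco 6, Carrow 4, Dorne 6, Eskel 5, Farrow 3.
Farrow gets 4 under Hamilton and 3 under Webster.

4 and 3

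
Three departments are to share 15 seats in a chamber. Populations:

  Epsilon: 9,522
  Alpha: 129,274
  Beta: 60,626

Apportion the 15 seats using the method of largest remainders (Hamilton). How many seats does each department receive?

Epsilon=1, Alpha=10, Beta=4

Standard divisor: 199422 ÷ 15 ≈ 13294.8.
Standard quotas: Epsilon 0.7162, Alpha 9.7237, Beta 4.5601.
Lower quotas: Epsilon 0, Alpha 9, Beta 4 (sum 13, leaving 2 seats).
Remainders in descending order: Alpha 0.7237, Epsilon 0.7162, Beta 0.5601.
Largest remainders: Alpha, Epsilon receive the extra seats.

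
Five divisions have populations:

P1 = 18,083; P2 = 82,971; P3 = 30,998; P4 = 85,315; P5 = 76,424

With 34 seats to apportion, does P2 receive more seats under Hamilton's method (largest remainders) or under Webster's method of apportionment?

Hamilton

Hamilton: P1 2, P2 10, P3 3, P4 10, P5 9.
Webster: P1 2, P2 9, P3 4, P4 10, P5 9.
P2 gets 10 under Hamilton and 9 under Webster.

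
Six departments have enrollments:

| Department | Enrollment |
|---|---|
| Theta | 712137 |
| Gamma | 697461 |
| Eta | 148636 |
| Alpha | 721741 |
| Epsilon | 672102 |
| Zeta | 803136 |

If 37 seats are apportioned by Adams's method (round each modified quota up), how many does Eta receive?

Standard divisor 3755213/37 ≈ 101492.243; standard quotas: Theta 7.017, Gamma 6.872, Eta 1.465, Alpha 7.111, Epsilon 6.622, Zeta 7.913.
Rounding up gives 8, 7, 2, 8, 7, 8 = 40 seats, so the divisor must be adjusted.
With modified divisor 113400: modified quotas Theta 6.280, Gamma 6.150, Eta 1.311, Alpha 6.365, Epsilon 5.927, Zeta 7.082.
Rounding up: Theta 7, Gamma 7, Eta 2, Alpha 7, Epsilon 6, Zeta 8 (total 37).
Eta receives 2.

2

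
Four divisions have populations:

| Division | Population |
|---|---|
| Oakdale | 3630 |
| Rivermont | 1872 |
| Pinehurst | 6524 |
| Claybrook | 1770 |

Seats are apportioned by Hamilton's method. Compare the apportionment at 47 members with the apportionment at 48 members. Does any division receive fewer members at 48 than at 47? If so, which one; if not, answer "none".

At 47 seats: Oakdale 12, Rivermont 7, Pinehurst 22, Claybrook 6.
At 48 seats: Oakdale 13, Rivermont 6, Pinehurst 23, Claybrook 6.
Rivermont drops from 7 to 6.

Rivermont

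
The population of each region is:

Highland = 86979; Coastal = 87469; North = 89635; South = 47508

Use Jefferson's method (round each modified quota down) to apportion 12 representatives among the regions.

Highland=3, Coastal=3, North=4, South=2

Standard divisor 311591/12 ≈ 25965.917; standard quotas: Highland 3.350, Coastal 3.369, North 3.452, South 1.830.
Rounding down gives 3, 3, 3, 1 = 10 seats, so the divisor must be adjusted.
With modified divisor 22100: modified quotas Highland 3.936, Coastal 3.958, North 4.056, South 2.150.
Rounding down: Highland 3, Coastal 3, North 4, South 2 (total 12).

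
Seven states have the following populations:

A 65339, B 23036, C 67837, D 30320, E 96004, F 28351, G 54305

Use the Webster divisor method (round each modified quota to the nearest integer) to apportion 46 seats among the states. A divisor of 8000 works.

A=8, B=3, C=8, D=4, E=12, F=4, G=7

With modified divisor 8000: modified quotas A 8.167, B 2.880, C 8.480, D 3.790, E 12.001, F 3.544, G 6.788.
Rounding to the nearest integer: A 8, B 3, C 8, D 4, E 12, F 4, G 7 (total 46).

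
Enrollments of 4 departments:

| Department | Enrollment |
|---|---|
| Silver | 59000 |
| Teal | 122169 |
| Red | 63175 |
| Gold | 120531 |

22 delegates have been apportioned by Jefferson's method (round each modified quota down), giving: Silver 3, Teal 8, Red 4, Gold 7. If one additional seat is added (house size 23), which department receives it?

Gold

Priority for the next seat is population ÷ (current seats + 1).
Priorities: Silver 14750.000, Teal 13574.333, Red 12635.000, Gold 15066.375.
Highest priority: Gold.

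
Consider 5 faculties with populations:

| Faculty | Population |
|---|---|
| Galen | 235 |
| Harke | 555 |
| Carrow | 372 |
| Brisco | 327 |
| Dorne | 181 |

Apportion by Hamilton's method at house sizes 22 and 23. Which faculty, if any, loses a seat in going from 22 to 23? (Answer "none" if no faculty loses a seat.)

Dorne

At 22 seats: Galen 3, Harke 7, Carrow 5, Brisco 4, Dorne 3.
At 23 seats: Galen 3, Harke 8, Carrow 5, Brisco 5, Dorne 2.
Dorne drops from 3 to 2.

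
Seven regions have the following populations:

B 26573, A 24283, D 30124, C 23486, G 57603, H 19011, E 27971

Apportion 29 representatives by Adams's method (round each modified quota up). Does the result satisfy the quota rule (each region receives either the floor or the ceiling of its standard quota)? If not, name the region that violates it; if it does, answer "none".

none

Standard quotas: B 3.686, A 3.369, D 4.179, C 3.258, G 7.991, H 2.637, E 3.880.
Adams allocation: B 4, A 3, D 4, C 3, G 8, H 3, E 4.
Every allocation lies between the lower and upper quota.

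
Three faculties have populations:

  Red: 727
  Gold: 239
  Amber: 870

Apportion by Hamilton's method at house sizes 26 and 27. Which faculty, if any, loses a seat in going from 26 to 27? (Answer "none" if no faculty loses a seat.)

At 26 seats: Red 10, Gold 4, Amber 12.
At 27 seats: Red 11, Gold 3, Amber 13.
Gold drops from 4 to 3.

Gold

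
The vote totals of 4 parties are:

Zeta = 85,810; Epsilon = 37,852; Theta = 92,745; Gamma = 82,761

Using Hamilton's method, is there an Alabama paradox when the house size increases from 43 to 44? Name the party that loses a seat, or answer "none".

Epsilon

At 43 seats: Zeta 12, Epsilon 6, Theta 13, Gamma 12.
At 44 seats: Zeta 13, Epsilon 5, Theta 14, Gamma 12.
Epsilon drops from 6 to 5.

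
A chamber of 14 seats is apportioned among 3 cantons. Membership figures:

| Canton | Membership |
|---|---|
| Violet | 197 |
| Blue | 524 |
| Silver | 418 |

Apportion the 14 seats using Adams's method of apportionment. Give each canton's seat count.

Violet=3, Blue=6, Silver=5

Standard divisor 1139/14 ≈ 81.357; standard quotas: Violet 2.421, Blue 6.441, Silver 5.138.
Rounding up gives 3, 7, 6 = 16 seats, so the divisor must be adjusted.
With modified divisor 90: modified quotas Violet 2.189, Blue 5.822, Silver 4.644.
Rounding up: Violet 3, Blue 6, Silver 5 (total 14).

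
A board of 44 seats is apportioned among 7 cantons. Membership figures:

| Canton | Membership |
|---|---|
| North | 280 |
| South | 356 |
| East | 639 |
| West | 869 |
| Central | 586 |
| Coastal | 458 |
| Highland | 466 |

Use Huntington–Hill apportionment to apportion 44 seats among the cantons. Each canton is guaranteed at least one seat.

North=3; South=4; East=8; West=10; Central=7; Coastal=6; Highland=6

With divisor 83: modified quotas North 3.373, South 4.289, East 7.699, West 10.470, Central 7.060, Coastal 5.518, Highland 5.614.
Geometric-mean thresholds: North √(3·4)=3.464, South √(4·5)=4.472, East √(7·8)=7.483, West √(10·11)=10.488, Central √(7·8)=7.483, Coastal √(5·6)=5.477, Highland √(5·6)=5.477.
Each quota rounded against its threshold gives North 3, South 4, East 8, West 10, Central 7, Coastal 6, Highland 6 (total 44).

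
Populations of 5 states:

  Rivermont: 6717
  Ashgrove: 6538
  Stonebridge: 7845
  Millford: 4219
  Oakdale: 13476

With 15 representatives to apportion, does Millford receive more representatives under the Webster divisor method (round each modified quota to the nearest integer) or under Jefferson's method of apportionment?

Webster: Rivermont 3, Ashgrove 2, Stonebridge 3, Millford 2, Oakdale 5.
Jefferson: Rivermont 3, Ashgrove 2, Stonebridge 3, Millford 1, Oakdale 6.
Millford gets 2 under Webster and 1 under Jefferson.

Webster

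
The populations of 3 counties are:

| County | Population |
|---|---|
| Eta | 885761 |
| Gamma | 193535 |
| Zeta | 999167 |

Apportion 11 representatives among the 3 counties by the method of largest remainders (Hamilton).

The standard divisor is 2078463/11 ≈ 188951.182.
Standard quotas: Eta 4.6878, Gamma 1.0243, Zeta 5.2880.
Lower quotas: Eta 4, Gamma 1, Zeta 5 (sum 10, leaving 1 seat).
Remainders in descending order: Eta 0.6878, Zeta 0.2880, Gamma 0.0243.
The surplus seat goes to Eta.

Eta=5; Gamma=1; Zeta=5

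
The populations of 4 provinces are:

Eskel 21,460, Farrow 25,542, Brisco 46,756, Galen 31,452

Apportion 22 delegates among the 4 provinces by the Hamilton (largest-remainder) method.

Eskel=4, Farrow=4, Brisco=8, Galen=6

Standard divisor: 125210 ÷ 22 ≈ 5691.364.
Standard quotas: Eskel 3.7706, Farrow 4.4879, Brisco 8.2153, Galen 5.5263.
Lower quotas: Eskel 3, Farrow 4, Brisco 8, Galen 5 (sum 20, leaving 2 seats).
Remainders in descending order: Eskel 0.7706, Galen 0.5263, Farrow 0.4879, Brisco 0.2153.
The surplus seats go to Eskel, Galen.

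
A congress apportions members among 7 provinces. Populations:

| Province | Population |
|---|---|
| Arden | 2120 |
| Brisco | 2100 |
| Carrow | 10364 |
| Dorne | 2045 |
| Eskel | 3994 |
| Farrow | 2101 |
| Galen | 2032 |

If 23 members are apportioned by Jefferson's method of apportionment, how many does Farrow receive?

Standard divisor 24756/23 ≈ 1076.348; standard quotas: Arden 1.970, Brisco 1.951, Carrow 9.629, Dorne 1.900, Eskel 3.711, Farrow 1.952, Galen 1.888.
Rounding down gives 1, 1, 9, 1, 3, 1, 1 = 17 seats, so the divisor must be adjusted.
With modified divisor 1003.75: modified quotas Arden 2.112, Brisco 2.092, Carrow 10.325, Dorne 2.037, Eskel 3.979, Farrow 2.093, Galen 2.024.
Rounding down: Arden 2, Brisco 2, Carrow 10, Dorne 2, Eskel 3, Farrow 2, Galen 2 (total 23).
Farrow receives 2.

2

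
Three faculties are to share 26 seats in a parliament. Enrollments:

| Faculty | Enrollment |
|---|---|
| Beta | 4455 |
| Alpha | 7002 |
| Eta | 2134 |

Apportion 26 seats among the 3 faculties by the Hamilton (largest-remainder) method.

Beta: 9, Alpha: 13, Eta: 4

Total 13591; standard divisor 13591/26 ≈ 522.731.
Standard quotas: Beta 8.5226, Alpha 13.3950, Eta 4.0824.
Lower quotas: Beta 8, Alpha 13, Eta 4 (sum 25, leaving 1 seat).
Remainders in descending order: Beta 0.5226, Alpha 0.3950, Eta 0.0824.
The surplus seat goes to Beta.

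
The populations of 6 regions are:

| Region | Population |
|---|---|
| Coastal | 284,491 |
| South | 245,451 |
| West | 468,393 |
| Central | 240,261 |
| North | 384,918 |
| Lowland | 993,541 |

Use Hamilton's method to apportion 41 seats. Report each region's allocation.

Coastal 4; South 4; West 7; Central 4; North 6; Lowland 16

Standard divisor: 2617055 ÷ 41 ≈ 63830.61.
Standard quotas: Coastal 4.4570, South 3.8453, West 7.3381, Central 3.7640, North 6.0303, Lowland 15.5653.
Lower quotas: Coastal 4, South 3, West 7, Central 3, North 6, Lowland 15 (sum 38, leaving 3 seats).
Remainders in descending order: South 0.8453, Central 0.7640, Lowland 0.5653, Coastal 0.4570, West 0.3381, North 0.0303.
Largest remainders: South, Central, Lowland receive the extra seats.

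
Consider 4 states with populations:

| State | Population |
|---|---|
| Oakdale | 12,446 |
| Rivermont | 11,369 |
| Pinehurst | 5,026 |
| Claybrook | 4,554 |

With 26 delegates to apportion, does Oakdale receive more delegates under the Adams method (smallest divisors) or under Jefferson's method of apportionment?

Jefferson

Adams: Oakdale 9, Rivermont 9, Pinehurst 4, Claybrook 4.
Jefferson: Oakdale 10, Rivermont 9, Pinehurst 4, Claybrook 3.
Oakdale gets 9 under Adams and 10 under Jefferson.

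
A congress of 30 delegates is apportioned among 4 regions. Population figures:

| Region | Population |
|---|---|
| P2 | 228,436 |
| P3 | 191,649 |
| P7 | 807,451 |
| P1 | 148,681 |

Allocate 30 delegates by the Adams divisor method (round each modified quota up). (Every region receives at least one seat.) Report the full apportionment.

Standard divisor 1376217/30 ≈ 45873.9; standard quotas: P2 4.980, P3 4.178, P7 17.602, P1 3.241.
Rounding up gives 5, 5, 18, 4 = 32 seats, so the divisor must be adjusted.
With modified divisor 48700: modified quotas P2 4.691, P3 3.935, P7 16.580, P1 3.053.
Rounding up: P2 5, P3 4, P7 17, P1 4 (total 30).

P2 5, P3 4, P7 17, P1 4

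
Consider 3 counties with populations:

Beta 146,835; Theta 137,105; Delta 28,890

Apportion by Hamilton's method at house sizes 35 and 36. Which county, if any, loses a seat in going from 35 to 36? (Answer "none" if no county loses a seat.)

none

At 35 seats: Beta 17, Theta 15, Delta 3.
At 36 seats: Beta 17, Theta 16, Delta 3.
No county's allocation decreased.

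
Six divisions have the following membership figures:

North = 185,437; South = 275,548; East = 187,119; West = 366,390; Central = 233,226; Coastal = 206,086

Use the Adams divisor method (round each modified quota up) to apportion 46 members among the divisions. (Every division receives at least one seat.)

Standard divisor 1453806/46 ≈ 31604.478; standard quotas: North 5.867, South 8.719, East 5.921, West 11.593, Central 7.380, Coastal 6.521.
Rounding up gives 6, 9, 6, 12, 8, 7 = 48 seats, so the divisor must be adjusted.
With modified divisor 33800: modified quotas North 5.486, South 8.152, East 5.536, West 10.840, Central 6.900, Coastal 6.097.
Rounding up: North 6, South 9, East 6, West 11, Central 7, Coastal 7 (total 46).

North: 6; South: 9; East: 6; West: 11; Central: 7; Coastal: 7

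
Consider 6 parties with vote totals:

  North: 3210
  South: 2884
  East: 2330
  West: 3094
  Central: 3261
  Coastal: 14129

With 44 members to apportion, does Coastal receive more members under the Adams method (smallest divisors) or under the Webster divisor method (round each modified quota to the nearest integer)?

Adams: North 5, South 5, East 4, West 5, Central 5, Coastal 20.
Webster: North 5, South 4, East 4, West 5, Central 5, Coastal 21.
Coastal gets 20 under Adams and 21 under Webster.

Webster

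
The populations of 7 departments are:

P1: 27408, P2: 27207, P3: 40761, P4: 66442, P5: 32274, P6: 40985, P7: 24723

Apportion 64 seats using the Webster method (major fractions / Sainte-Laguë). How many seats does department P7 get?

Standard divisor 259800/64 ≈ 4059.375; standard quotas: P1 6.752, P2 6.702, P3 10.041, P4 16.368, P5 7.950, P6 10.096, P7 6.090.
Rounding to the nearest integer gives P1 7, P2 7, P3 10, P4 16, P5 8, P6 10, P7 6 — total 64, matching the house size, so no adjustment is needed.
P7 receives 6.

6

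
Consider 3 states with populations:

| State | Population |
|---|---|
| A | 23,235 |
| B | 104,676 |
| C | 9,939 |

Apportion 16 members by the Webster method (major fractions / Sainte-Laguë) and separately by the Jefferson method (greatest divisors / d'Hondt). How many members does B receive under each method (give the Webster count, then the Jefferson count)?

12 and 13

Webster: A 3, B 12, C 1.
Jefferson: A 2, B 13, C 1.
B gets 12 under Webster and 13 under Jefferson.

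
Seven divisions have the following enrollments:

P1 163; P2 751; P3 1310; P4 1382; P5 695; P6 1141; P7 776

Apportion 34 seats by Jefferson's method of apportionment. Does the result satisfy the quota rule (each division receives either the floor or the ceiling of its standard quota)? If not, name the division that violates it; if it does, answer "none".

none

Standard quotas: P1 0.891, P2 4.106, P3 7.163, P4 7.557, P5 3.800, P6 6.239, P7 4.243.
Jefferson allocation: P1 0, P2 4, P3 8, P4 8, P5 4, P6 6, P7 4.
Every allocation lies between the lower and upper quota.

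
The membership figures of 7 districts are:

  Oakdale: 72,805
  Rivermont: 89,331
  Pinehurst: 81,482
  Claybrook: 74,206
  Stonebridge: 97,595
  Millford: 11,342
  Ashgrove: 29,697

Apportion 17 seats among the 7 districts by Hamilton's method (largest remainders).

The standard divisor is 456458/17 ≈ 26850.471.
Standard quotas: Oakdale 2.7115, Rivermont 3.3270, Pinehurst 3.0347, Claybrook 2.7637, Stonebridge 3.6348, Millford 0.4224, Ashgrove 1.1060.
Lower quotas: Oakdale 2, Rivermont 3, Pinehurst 3, Claybrook 2, Stonebridge 3, Millford 0, Ashgrove 1 (sum 14, leaving 3 seats).
Remainders in descending order: Claybrook 0.7637, Oakdale 0.7115, Stonebridge 0.6348, Millford 0.4224, Rivermont 0.3270, Ashgrove 0.1060, Pinehurst 0.0347.
The surplus seats go to Claybrook, Oakdale, Stonebridge.

Oakdale 3, Rivermont 3, Pinehurst 3, Claybrook 3, Stonebridge 4, Millford 0, Ashgrove 1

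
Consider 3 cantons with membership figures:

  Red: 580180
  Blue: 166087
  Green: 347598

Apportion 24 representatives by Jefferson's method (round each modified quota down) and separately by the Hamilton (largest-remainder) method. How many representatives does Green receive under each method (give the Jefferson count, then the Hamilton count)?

8 and 7

Jefferson: Red 13, Blue 3, Green 8.
Hamilton: Red 13, Blue 4, Green 7.
Green gets 8 under Jefferson and 7 under Hamilton.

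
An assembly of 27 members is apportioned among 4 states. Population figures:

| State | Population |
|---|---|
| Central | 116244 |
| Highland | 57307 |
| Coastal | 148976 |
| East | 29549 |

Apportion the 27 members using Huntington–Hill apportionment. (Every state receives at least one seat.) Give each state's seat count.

Central=9, Highland=4, Coastal=12, East=2

With divisor 12890: modified quotas Central 9.018, Highland 4.446, Coastal 11.557, East 2.292.
Geometric-mean thresholds: Central √(9·10)=9.487, Highland √(4·5)=4.472, Coastal √(11·12)=11.489, East √(2·3)=2.449.
Each quota rounded against its threshold gives Central 9, Highland 4, Coastal 12, East 2 (total 27).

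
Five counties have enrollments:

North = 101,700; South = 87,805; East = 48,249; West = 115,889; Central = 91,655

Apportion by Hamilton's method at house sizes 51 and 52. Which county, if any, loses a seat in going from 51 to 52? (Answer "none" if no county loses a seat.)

At 51 seats: North 12, South 10, East 6, West 13, Central 10.
At 52 seats: North 12, South 10, East 6, West 13, Central 11.
No county's allocation decreased.

none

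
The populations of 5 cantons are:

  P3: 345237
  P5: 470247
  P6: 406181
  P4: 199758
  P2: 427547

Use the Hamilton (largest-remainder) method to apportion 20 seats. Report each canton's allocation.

Standard divisor: 1848970 ÷ 20 ≈ 92448.5.
Standard quotas: P3 3.7344, P5 5.0866, P6 4.3936, P4 2.1607, P2 4.6247.
Lower quotas: P3 3, P5 5, P6 4, P4 2, P2 4 (sum 18, leaving 2 seats).
Remainders in descending order: P3 0.7344, P2 0.6247, P6 0.3936, P4 0.1607, P5 0.0866.
Largest remainders: P3, P2 receive the extra seats.

P3 4; P5 5; P6 4; P4 2; P2 5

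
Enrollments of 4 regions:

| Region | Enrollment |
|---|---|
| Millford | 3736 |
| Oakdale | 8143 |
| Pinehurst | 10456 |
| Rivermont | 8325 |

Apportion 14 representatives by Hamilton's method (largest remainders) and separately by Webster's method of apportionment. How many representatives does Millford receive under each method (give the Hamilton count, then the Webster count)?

Hamilton: Millford 1, Oakdale 4, Pinehurst 5, Rivermont 4.
Webster: Millford 2, Oakdale 4, Pinehurst 4, Rivermont 4.
Millford gets 1 under Hamilton and 2 under Webster.

1 and 2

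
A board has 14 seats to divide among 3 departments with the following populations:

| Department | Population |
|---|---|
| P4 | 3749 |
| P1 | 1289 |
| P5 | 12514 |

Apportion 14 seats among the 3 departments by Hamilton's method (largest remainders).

P4=3, P1=1, P5=10

Total 17552; standard divisor 17552/14 ≈ 1253.714.
Standard quotas: P4 2.9903, P1 1.0281, P5 9.9815.
Lower quotas: P4 2, P1 1, P5 9 (sum 12, leaving 2 seats).
Remainders in descending order: P4 0.9903, P5 0.9815, P1 0.0281.
The surplus seats go to P4, P5.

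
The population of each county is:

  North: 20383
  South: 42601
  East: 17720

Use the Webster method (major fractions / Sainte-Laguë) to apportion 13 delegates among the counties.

Standard divisor 80704/13 ≈ 6208; standard quotas: North 3.283, South 6.862, East 2.854.
Rounding to the nearest integer gives North 3, South 7, East 3 — total 13, matching the house size, so no adjustment is needed.

North=3; South=7; East=3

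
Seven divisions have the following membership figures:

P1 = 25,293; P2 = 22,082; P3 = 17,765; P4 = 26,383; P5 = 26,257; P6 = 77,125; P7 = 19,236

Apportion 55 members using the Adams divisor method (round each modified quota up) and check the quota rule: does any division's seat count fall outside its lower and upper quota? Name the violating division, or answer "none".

none

Standard quotas: P1 6.496, P2 5.672, P3 4.563, P4 6.776, P5 6.744, P6 19.809, P7 4.941.
Adams allocation: P1 6, P2 6, P3 5, P4 7, P5 7, P6 19, P7 5.
Every allocation lies between the lower and upper quota.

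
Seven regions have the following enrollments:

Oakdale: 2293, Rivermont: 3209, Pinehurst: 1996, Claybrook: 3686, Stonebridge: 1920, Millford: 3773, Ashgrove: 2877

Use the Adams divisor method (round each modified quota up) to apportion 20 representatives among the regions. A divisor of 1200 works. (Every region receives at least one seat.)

Oakdale=2, Rivermont=3, Pinehurst=2, Claybrook=4, Stonebridge=2, Millford=4, Ashgrove=3

With modified divisor 1200: modified quotas Oakdale 1.911, Rivermont 2.674, Pinehurst 1.663, Claybrook 3.072, Stonebridge 1.600, Millford 3.144, Ashgrove 2.397.
Rounding up: Oakdale 2, Rivermont 3, Pinehurst 2, Claybrook 4, Stonebridge 2, Millford 4, Ashgrove 3 (total 20).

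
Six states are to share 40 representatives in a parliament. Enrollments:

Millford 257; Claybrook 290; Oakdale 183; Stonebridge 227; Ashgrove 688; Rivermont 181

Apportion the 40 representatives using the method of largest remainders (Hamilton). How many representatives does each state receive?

Millford=6; Claybrook=6; Oakdale=4; Stonebridge=5; Ashgrove=15; Rivermont=4

Standard divisor: 1826 ÷ 40 ≈ 45.65.
Standard quotas: Millford 5.630, Claybrook 6.353, Oakdale 4.009, Stonebridge 4.973, Ashgrove 15.071, Rivermont 3.965.
Lower quotas: Millford 5, Claybrook 6, Oakdale 4, Stonebridge 4, Ashgrove 15, Rivermont 3 (sum 37, leaving 3 seats).
Remainders in descending order: Stonebridge 0.973, Rivermont 0.965, Millford 0.630, Claybrook 0.353, Ashgrove 0.071, Oakdale 0.009.
The surplus seats go to Stonebridge, Rivermont, Millford.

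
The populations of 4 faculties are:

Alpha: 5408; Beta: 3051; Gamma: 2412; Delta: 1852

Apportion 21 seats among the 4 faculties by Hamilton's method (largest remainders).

Standard divisor: 12723 ÷ 21 ≈ 605.857.
Standard quotas: Alpha 8.9262, Beta 5.0358, Gamma 3.9811, Delta 3.0568.
Lower quotas: Alpha 8, Beta 5, Gamma 3, Delta 3 (sum 19, leaving 2 seats).
Remainders in descending order: Gamma 0.9811, Alpha 0.9262, Delta 0.0568, Beta 0.0358.
The surplus seats go to Gamma, Alpha.

Alpha 9, Beta 5, Gamma 4, Delta 3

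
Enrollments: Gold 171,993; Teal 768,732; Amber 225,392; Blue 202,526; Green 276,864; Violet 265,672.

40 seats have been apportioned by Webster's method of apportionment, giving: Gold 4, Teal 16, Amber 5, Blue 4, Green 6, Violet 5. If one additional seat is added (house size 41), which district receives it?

Violet

Priority for the next seat is population ÷ (current seats + 0.5).
Priorities: Gold 38220.667, Teal 46589.818, Amber 40980.364, Blue 45005.778, Green 42594.462, Violet 48304.000.
Highest priority: Violet.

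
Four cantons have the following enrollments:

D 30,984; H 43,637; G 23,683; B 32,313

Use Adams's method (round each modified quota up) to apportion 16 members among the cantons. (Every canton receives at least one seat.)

Standard divisor 130617/16 ≈ 8163.562; standard quotas: D 3.795, H 5.345, G 2.901, B 3.958.
Rounding up gives 4, 6, 3, 4 = 17 seats, so the divisor must be adjusted.
With modified divisor 9500: modified quotas D 3.261, H 4.593, G 2.493, B 3.401.
Rounding up: D 4, H 5, G 3, B 4 (total 16).

D: 4, H: 5, G: 3, B: 4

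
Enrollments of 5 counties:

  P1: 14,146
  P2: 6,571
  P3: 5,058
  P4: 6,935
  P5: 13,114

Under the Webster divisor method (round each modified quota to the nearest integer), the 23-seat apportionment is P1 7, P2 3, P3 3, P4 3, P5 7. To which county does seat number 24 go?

Priority for the next seat is population ÷ (current seats + 0.5).
Priorities: P1 1886.133, P2 1877.429, P3 1445.143, P4 1981.429, P5 1748.533.
Highest priority: P4.

P4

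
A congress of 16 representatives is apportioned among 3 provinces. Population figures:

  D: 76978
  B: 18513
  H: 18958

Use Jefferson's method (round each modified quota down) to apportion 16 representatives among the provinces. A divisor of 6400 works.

D 12, B 2, H 2

With modified divisor 6400: modified quotas D 12.028, B 2.893, H 2.962.
Rounding down: D 12, B 2, H 2 (total 16).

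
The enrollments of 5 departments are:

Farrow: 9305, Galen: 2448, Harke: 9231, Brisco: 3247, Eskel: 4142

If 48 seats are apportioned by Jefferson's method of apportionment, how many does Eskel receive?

7

Standard divisor 28373/48 ≈ 591.104; standard quotas: Farrow 15.742, Galen 4.141, Harke 15.617, Brisco 5.493, Eskel 7.007.
Rounding down gives 15, 4, 15, 5, 7 = 46 seats, so the divisor must be adjusted.
With modified divisor 560: modified quotas Farrow 16.616, Galen 4.371, Harke 16.484, Brisco 5.798, Eskel 7.396.
Rounding down: Farrow 16, Galen 4, Harke 16, Brisco 5, Eskel 7 (total 48).
Eskel receives 7.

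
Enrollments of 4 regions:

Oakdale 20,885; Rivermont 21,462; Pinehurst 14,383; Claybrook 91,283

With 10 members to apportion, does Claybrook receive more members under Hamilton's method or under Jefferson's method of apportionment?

Jefferson

Hamilton: Oakdale 1, Rivermont 2, Pinehurst 1, Claybrook 6.
Jefferson: Oakdale 1, Rivermont 1, Pinehurst 1, Claybrook 7.
Claybrook gets 6 under Hamilton and 7 under Jefferson.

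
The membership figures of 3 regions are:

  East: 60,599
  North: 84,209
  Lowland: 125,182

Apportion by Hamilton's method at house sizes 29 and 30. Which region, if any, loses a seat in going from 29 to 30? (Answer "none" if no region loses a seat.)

At 29 seats: East 7, North 9, Lowland 13.
At 30 seats: East 7, North 9, Lowland 14.
No region's allocation decreased.

none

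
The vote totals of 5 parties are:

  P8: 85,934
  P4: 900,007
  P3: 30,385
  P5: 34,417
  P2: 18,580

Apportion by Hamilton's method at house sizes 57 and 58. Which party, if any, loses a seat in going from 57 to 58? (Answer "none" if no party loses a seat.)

P3

At 57 seats: P8 4, P4 48, P3 2, P5 2, P2 1.
At 58 seats: P8 5, P4 49, P3 1, P5 2, P2 1.
P3 drops from 2 to 1.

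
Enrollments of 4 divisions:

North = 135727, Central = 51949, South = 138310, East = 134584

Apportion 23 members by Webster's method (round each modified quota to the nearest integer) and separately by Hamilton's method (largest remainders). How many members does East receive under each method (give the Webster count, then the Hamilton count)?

6 and 7

Webster: North 7, Central 3, South 7, East 6.
Hamilton: North 7, Central 2, South 7, East 7.
East gets 6 under Webster and 7 under Hamilton.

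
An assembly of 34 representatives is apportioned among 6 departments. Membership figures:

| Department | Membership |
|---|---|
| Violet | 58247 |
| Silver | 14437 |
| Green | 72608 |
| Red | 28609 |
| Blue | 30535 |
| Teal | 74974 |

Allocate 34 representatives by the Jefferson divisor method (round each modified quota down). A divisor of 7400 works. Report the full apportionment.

With modified divisor 7400: modified quotas Violet 7.871, Silver 1.951, Green 9.812, Red 3.866, Blue 4.126, Teal 10.132.
Rounding down: Violet 7, Silver 1, Green 9, Red 3, Blue 4, Teal 10 (total 34).

Violet: 7; Silver: 1; Green: 9; Red: 3; Blue: 4; Teal: 10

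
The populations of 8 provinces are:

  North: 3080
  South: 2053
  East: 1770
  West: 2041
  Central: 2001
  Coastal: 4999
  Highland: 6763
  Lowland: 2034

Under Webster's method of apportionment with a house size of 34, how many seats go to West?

3

Standard divisor 24741/34 ≈ 727.676; standard quotas: North 4.233, South 2.821, East 2.432, West 2.805, Central 2.750, Coastal 6.870, Highland 9.294, Lowland 2.795.
Rounding to the nearest integer gives North 4, South 3, East 2, West 3, Central 3, Coastal 7, Highland 9, Lowland 3 — total 34, matching the house size, so no adjustment is needed.
West receives 3.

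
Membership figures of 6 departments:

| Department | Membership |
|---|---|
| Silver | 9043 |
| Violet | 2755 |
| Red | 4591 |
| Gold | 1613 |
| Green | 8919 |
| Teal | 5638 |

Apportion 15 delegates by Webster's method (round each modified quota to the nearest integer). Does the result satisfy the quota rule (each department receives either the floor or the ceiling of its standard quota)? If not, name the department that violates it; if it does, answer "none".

Standard quotas: Silver 4.166, Violet 1.269, Red 2.115, Gold 0.743, Green 4.109, Teal 2.597.
Webster allocation: Silver 4, Violet 1, Red 2, Gold 1, Green 4, Teal 3.
Every allocation lies between the lower and upper quota.

none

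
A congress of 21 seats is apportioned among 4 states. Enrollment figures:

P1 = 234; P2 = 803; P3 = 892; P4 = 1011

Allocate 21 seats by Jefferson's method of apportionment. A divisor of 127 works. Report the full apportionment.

With modified divisor 127: modified quotas P1 1.843, P2 6.323, P3 7.024, P4 7.961.
Rounding down: P1 1, P2 6, P3 7, P4 7 (total 21).

P1=1, P2=6, P3=7, P4=7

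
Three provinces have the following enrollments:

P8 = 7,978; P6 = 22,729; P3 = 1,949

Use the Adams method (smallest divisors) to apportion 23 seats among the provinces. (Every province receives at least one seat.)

P8: 6; P6: 15; P3: 2

Standard divisor 32656/23 ≈ 1419.826; standard quotas: P8 5.619, P6 16.008, P3 1.373.
Rounding up gives 6, 17, 2 = 25 seats, so the divisor must be adjusted.
With modified divisor 1560: modified quotas P8 5.114, P6 14.570, P3 1.249.
Rounding up: P8 6, P6 15, P3 2 (total 23).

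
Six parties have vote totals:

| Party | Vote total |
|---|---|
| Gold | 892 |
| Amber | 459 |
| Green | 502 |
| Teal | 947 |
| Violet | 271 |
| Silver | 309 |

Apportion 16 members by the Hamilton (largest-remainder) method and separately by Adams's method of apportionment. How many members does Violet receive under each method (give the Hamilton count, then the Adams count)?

Hamilton: Gold 4, Amber 2, Green 2, Teal 5, Violet 1, Silver 2.
Adams: Gold 4, Amber 2, Green 2, Teal 4, Violet 2, Silver 2.
Violet gets 1 under Hamilton and 2 under Adams.

1 and 2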